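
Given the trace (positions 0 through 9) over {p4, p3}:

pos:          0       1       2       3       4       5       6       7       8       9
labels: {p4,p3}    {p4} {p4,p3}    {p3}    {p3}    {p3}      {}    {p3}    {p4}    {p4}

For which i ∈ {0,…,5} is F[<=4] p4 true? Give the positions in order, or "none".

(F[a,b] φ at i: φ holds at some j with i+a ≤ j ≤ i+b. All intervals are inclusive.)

0, 1, 2, 4, 5

Evaluate at each i in [0,5]:
  i=0: ✓ (witness j=0)
  i=1: ✓ (witness j=1)
  i=2: ✓ (witness j=2)
  i=3: ✗ (none in [3,7])
  i=4: ✓ (witness j=8)
  i=5: ✓ (witness j=8)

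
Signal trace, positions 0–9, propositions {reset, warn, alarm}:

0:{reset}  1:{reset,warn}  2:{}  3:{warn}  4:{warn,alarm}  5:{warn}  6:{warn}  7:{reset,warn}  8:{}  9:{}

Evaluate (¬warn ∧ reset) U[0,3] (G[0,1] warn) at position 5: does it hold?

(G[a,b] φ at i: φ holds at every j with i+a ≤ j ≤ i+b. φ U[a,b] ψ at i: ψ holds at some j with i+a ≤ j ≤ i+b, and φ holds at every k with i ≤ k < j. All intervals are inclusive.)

Yes

Need some j in [5,8] with G[0,1] warn, and (¬warn ∧ reset) at every k in [5,j-1].
  j=5: G[0,1] warn holds; no prefix to check → satisfied.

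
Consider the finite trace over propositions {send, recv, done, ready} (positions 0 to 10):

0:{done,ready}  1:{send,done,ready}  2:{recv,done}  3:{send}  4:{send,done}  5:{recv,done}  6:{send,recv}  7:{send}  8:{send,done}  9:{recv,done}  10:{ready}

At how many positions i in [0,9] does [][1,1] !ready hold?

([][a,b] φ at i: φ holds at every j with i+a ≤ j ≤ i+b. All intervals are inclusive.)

Evaluate at each i in [0,9]:
  i=0: ✗ (fails at j=1)
  i=1: ✓ (all of [2,2])
  i=2: ✓ (all of [3,3])
  i=3: ✓ (all of [4,4])
  i=4: ✓ (all of [5,5])
  i=5: ✓ (all of [6,6])
  i=6: ✓ (all of [7,7])
  i=7: ✓ (all of [8,8])
  i=8: ✓ (all of [9,9])
  i=9: ✗ (fails at j=10)
Positions where it holds: {1, 2, 3, 4, 5, 6, 7, 8} → 8.

8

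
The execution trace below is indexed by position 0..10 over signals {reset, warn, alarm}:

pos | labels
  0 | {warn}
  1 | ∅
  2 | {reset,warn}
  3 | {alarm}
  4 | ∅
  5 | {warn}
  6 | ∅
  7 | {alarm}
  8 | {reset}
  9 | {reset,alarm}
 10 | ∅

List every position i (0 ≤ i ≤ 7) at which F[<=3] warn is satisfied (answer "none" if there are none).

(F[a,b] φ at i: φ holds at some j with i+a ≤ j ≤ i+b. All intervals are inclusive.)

Evaluate at each i in [0,7]:
  i=0: ✓ (witness j=0)
  i=1: ✓ (witness j=2)
  i=2: ✓ (witness j=2)
  i=3: ✓ (witness j=5)
  i=4: ✓ (witness j=5)
  i=5: ✓ (witness j=5)
  i=6: ✗ (none in [6,9])
  i=7: ✗ (none in [7,10])

0, 1, 2, 3, 4, 5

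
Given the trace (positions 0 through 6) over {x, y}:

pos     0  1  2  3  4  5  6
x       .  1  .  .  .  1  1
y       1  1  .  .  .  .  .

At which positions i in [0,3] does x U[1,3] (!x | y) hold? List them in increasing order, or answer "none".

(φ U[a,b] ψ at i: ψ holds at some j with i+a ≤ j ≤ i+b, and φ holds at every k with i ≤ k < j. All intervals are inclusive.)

Evaluate at each i in [0,3]:
  i=0: ✗ (lhs fails at k=0 before rhs at j=1)
  i=1: ✓ (rhs at j=2; lhs holds on [1,1])
  i=2: ✗ (lhs fails at k=2 before rhs at j=3)
  i=3: ✗ (lhs fails at k=3 before rhs at j=4)

1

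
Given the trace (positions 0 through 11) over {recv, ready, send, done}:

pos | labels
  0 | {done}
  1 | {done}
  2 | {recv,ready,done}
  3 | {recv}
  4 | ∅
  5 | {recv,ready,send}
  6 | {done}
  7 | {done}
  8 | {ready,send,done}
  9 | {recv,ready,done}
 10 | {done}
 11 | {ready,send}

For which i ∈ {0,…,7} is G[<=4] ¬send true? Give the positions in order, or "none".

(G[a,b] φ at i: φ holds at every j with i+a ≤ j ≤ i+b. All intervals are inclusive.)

Evaluate at each i in [0,7]:
  i=0: ✓ (all of [0,4])
  i=1: ✗ (fails at j=5)
  i=2: ✗ (fails at j=5)
  i=3: ✗ (fails at j=5)
  i=4: ✗ (fails at j=5)
  i=5: ✗ (fails at j=5)
  i=6: ✗ (fails at j=8)
  i=7: ✗ (fails at j=8)

0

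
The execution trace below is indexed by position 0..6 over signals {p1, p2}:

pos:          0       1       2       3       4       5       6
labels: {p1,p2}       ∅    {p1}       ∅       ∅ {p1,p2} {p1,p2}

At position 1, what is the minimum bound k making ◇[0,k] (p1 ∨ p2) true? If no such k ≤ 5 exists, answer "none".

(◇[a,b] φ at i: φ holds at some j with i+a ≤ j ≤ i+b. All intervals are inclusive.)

1

Scan j = 1,2,… for (p1 ∨ p2):
  j=1: fails
  j=2: holds
First hit at j=2, so smallest k = 2-1 = 1.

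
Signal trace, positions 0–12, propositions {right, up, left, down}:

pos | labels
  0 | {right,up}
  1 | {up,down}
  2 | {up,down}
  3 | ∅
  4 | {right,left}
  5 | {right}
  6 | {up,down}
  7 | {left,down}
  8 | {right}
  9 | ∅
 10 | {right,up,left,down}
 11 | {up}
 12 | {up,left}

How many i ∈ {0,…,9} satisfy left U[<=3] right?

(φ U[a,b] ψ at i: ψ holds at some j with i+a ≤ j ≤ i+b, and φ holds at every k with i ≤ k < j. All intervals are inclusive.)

5

Evaluate at each i in [0,9]:
  i=0: ✓ (rhs at j=0)
  i=1: ✗ (lhs fails at k=1 before rhs at j=4)
  i=2: ✗ (lhs fails at k=2 before rhs at j=4)
  i=3: ✗ (lhs fails at k=3 before rhs at j=4)
  i=4: ✓ (rhs at j=4)
  i=5: ✓ (rhs at j=5)
  i=6: ✗ (lhs fails at k=6 before rhs at j=8)
  i=7: ✓ (rhs at j=8; lhs holds on [7,7])
  i=8: ✓ (rhs at j=8)
  i=9: ✗ (lhs fails at k=9 before rhs at j=10)
Positions where it holds: {0, 4, 5, 7, 8} → 5.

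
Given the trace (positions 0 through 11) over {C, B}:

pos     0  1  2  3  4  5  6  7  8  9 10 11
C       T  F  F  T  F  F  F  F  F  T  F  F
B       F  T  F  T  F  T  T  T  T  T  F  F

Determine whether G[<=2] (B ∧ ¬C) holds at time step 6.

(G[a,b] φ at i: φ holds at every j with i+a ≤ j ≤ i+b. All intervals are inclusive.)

Check (B ∧ ¬C) at every j in [6,8]:
  j=6: true
  j=7: true
  j=8: true
All positions satisfy it → formula holds.

Yes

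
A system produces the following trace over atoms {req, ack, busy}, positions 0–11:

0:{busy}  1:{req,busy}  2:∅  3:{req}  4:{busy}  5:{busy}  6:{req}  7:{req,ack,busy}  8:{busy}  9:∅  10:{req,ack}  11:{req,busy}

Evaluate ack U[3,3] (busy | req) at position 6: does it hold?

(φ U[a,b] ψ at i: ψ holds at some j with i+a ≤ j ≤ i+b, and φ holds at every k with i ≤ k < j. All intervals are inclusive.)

False

Need some j in [9,9] with (busy | req), and ack at every k in [6,j-1].
  j=9: (busy | req) false.
No j in the window works → until fails.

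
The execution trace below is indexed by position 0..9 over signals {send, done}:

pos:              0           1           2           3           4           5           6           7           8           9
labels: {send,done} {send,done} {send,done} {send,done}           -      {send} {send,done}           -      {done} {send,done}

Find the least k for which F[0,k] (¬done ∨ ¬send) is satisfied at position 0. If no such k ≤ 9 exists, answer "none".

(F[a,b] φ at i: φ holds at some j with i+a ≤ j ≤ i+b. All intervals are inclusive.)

4

Scan j = 0,1,… for (¬done ∨ ¬send):
  j=0: fails
  j=1: fails
  j=2: fails
  j=3: fails
  j=4: holds
First hit at j=4, so smallest k = 4-0 = 4.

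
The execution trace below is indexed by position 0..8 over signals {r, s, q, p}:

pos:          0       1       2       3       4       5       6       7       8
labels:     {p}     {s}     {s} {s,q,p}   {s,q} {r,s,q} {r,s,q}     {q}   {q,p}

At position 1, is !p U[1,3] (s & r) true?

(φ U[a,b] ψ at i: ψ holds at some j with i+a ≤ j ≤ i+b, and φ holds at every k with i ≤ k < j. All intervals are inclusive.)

False

Need some j in [2,4] with (s & r), and !p at every k in [1,j-1].
  j=2: (s & r) false.
  j=3: (s & r) false.
  j=4: (s & r) false.
No j in the window works → until fails.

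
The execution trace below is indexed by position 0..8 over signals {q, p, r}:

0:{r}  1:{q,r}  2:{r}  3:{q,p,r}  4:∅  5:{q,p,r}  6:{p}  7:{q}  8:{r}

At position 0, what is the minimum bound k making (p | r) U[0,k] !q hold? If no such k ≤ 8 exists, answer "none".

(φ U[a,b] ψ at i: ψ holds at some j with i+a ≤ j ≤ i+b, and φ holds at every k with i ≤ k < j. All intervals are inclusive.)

Need earliest j ≥ 0 with !q, and (p | r) at every k in [0,j-1].
  j=0: rhs holds (empty prefix). k = 0.

0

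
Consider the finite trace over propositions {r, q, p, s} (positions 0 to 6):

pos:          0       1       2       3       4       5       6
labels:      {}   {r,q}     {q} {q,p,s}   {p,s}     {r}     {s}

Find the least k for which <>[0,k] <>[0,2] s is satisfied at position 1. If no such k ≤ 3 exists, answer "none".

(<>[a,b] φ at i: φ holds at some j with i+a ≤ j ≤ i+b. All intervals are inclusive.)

Scan j = 1,2,… for <>[0,2] s:
  j=1: holds
First hit at j=1, so smallest k = 1-1 = 0.

0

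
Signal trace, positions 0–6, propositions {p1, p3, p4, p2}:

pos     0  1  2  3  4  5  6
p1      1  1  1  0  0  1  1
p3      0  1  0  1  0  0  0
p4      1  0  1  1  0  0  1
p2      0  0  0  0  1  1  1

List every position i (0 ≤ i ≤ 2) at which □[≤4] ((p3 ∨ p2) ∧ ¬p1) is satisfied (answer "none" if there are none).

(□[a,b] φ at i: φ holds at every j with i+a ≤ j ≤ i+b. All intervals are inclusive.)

Evaluate at each i in [0,2]:
  i=0: ✗ (fails at j=0)
  i=1: ✗ (fails at j=1)
  i=2: ✗ (fails at j=2)

none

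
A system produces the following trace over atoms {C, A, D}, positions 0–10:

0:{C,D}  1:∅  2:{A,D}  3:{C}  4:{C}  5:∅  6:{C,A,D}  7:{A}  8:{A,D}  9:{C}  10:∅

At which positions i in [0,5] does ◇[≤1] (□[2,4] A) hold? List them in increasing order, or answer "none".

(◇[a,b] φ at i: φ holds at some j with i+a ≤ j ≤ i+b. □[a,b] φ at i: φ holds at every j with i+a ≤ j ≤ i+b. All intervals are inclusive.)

3, 4

Evaluate at each i in [0,5]:
  i=0: ✗ (none in [0,1])
  i=1: ✗ (none in [1,2])
  i=2: ✗ (none in [2,3])
  i=3: ✓ (witness j=4)
  i=4: ✓ (witness j=4)
  i=5: ✗ (none in [5,6])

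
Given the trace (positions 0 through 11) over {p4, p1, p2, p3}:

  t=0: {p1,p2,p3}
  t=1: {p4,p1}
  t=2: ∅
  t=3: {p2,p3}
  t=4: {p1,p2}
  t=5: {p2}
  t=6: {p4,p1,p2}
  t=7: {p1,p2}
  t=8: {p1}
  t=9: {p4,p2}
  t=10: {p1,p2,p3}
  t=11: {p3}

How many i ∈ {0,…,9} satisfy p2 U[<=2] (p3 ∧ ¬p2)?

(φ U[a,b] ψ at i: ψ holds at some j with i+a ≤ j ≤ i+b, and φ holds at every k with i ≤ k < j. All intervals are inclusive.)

1

Evaluate at each i in [0,9]:
  i=0: ✗ (no rhs in [0,2])
  i=1: ✗ (no rhs in [1,3])
  i=2: ✗ (no rhs in [2,4])
  i=3: ✗ (no rhs in [3,5])
  i=4: ✗ (no rhs in [4,6])
  i=5: ✗ (no rhs in [5,7])
  i=6: ✗ (no rhs in [6,8])
  i=7: ✗ (no rhs in [7,9])
  i=8: ✗ (no rhs in [8,10])
  i=9: ✓ (rhs at j=11; lhs holds on [9,10])
Positions where it holds: {9} → 1.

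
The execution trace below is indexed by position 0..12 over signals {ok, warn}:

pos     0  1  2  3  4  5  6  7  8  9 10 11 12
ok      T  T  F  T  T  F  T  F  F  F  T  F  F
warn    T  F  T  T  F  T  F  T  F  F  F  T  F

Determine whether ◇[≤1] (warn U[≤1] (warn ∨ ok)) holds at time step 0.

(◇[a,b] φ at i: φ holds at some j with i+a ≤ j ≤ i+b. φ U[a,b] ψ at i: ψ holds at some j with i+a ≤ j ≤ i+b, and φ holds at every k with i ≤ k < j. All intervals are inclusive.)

True

Check (warn U[≤1] (warn ∨ ok)) at each j in [0,1]:
  j=0: holds
  j=1: holds
Found at j=0 → formula holds.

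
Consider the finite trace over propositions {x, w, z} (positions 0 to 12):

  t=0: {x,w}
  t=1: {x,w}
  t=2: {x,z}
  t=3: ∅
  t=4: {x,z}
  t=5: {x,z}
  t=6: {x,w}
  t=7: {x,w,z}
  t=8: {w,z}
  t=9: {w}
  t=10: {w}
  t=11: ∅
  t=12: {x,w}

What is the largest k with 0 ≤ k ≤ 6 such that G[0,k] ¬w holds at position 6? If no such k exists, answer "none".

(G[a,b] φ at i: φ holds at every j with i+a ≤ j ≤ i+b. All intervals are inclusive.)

none

¬w must hold from j=6 onward; find where it first fails.
  j=6: fails → no k works.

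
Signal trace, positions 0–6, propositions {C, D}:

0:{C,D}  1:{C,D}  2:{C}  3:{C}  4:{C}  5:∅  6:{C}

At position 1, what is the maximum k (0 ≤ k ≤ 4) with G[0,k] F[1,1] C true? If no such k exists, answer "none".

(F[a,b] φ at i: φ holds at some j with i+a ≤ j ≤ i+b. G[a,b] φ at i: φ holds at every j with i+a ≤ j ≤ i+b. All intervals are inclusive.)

F[1,1] C must hold from j=1 onward; find where it first fails.
  j=1: holds
  j=2: holds
  j=3: holds
  j=4: fails
Holds on [1,3], so largest k = 2.

2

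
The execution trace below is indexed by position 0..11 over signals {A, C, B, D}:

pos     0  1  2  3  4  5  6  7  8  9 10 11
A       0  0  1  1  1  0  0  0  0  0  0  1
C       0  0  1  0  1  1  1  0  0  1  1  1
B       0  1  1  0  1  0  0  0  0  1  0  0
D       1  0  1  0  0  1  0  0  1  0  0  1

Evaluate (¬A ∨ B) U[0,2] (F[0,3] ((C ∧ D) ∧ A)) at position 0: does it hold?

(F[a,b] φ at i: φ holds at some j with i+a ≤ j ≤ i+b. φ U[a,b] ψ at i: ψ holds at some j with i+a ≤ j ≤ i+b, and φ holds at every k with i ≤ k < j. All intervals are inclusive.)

True

Need some j in [0,2] with F[0,3] ((C ∧ D) ∧ A), and (¬A ∨ B) at every k in [0,j-1].
  j=0: F[0,3] ((C ∧ D) ∧ A) holds; no prefix to check → satisfied.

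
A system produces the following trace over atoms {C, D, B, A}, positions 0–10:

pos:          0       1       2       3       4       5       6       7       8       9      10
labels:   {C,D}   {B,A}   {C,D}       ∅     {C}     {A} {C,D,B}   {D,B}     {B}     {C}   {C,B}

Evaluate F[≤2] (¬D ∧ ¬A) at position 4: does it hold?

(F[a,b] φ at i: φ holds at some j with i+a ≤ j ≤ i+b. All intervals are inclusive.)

Yes

Check (¬D ∧ ¬A) at each j in [4,6]:
  j=4: true
  j=5: false
  j=6: false
Found at j=4 → formula holds.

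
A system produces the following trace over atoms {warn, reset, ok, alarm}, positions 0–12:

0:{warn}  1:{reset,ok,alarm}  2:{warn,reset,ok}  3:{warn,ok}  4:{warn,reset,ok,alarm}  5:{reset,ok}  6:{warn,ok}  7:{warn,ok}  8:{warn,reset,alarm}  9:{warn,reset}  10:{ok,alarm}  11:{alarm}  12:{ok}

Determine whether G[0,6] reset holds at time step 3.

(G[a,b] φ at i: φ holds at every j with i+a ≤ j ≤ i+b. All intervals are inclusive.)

Check reset at every j in [3,9]:
  j=3: false
  j=4: true
  j=5: true
  j=6: false
  j=7: false
  j=8: true
  j=9: true
Fails at j=3 → formula fails.

False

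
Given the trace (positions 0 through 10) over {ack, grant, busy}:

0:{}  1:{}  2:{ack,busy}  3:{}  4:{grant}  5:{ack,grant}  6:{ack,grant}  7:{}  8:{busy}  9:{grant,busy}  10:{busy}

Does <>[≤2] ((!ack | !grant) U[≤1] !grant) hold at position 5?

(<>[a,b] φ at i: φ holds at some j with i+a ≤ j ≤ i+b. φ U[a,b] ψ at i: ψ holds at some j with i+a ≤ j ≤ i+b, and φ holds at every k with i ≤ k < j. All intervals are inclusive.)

Check ((!ack | !grant) U[≤1] !grant) at each j in [5,7]:
  j=5: fails
  j=6: fails
  j=7: holds
Found at j=7 → formula holds.

Yes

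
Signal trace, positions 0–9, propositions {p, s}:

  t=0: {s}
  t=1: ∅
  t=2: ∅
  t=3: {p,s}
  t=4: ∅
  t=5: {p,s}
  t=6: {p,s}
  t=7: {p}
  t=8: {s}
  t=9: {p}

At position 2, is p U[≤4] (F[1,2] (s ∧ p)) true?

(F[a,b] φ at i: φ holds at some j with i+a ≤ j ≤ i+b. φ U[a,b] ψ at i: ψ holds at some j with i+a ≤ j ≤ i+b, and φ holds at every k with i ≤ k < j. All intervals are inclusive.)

Yes

Need some j in [2,6] with F[1,2] (s ∧ p), and p at every k in [2,j-1].
  j=2: F[1,2] (s ∧ p) holds; no prefix to check → satisfied.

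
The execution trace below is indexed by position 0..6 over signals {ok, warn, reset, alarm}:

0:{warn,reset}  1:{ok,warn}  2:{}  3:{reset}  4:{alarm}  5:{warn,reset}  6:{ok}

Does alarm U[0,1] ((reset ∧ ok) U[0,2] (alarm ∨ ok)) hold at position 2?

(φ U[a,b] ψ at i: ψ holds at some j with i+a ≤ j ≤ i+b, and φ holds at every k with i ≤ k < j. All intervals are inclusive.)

Does not hold

Need some j in [2,3] with ((reset ∧ ok) U[0,2] (alarm ∨ ok)), and alarm at every k in [2,j-1].
  j=2: ((reset ∧ ok) U[0,2] (alarm ∨ ok)) — fails.
  j=3: ((reset ∧ ok) U[0,2] (alarm ∨ ok)) — fails.
No j in the window works → until fails.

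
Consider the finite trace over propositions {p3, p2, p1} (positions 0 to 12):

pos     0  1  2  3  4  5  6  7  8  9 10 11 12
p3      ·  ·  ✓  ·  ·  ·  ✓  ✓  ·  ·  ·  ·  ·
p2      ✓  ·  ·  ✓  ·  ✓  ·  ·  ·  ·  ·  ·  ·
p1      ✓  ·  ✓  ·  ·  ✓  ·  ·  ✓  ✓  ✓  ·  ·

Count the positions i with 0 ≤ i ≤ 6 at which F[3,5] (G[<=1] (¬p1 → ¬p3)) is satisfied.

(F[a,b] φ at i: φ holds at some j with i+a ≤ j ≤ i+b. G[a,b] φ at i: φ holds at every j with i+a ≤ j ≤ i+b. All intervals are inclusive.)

6

Evaluate at each i in [0,6]:
  i=0: ✓ (witness j=3)
  i=1: ✓ (witness j=4)
  i=2: ✗ (none in [5,7])
  i=3: ✓ (witness j=8)
  i=4: ✓ (witness j=8)
  i=5: ✓ (witness j=8)
  i=6: ✓ (witness j=9)
Positions where it holds: {0, 1, 3, 4, 5, 6} → 6.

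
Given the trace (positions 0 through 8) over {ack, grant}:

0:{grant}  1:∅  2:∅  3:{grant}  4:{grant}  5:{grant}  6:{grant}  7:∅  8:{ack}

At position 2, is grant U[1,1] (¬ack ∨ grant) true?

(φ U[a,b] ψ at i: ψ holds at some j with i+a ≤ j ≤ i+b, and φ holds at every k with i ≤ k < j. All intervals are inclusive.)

No

Need some j in [3,3] with (¬ack ∨ grant), and grant at every k in [2,j-1].
  j=3: (¬ack ∨ grant) holds, but grant fails at k=2 → not this j.
No j in the window works → until fails.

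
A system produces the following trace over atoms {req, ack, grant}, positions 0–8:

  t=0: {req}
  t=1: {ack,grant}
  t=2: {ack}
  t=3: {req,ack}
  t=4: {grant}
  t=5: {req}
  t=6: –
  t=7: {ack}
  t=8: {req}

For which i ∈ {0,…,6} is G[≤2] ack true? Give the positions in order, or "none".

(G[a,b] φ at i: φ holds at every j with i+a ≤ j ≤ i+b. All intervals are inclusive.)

Evaluate at each i in [0,6]:
  i=0: ✗ (fails at j=0)
  i=1: ✓ (all of [1,3])
  i=2: ✗ (fails at j=4)
  i=3: ✗ (fails at j=4)
  i=4: ✗ (fails at j=4)
  i=5: ✗ (fails at j=5)
  i=6: ✗ (fails at j=6)

1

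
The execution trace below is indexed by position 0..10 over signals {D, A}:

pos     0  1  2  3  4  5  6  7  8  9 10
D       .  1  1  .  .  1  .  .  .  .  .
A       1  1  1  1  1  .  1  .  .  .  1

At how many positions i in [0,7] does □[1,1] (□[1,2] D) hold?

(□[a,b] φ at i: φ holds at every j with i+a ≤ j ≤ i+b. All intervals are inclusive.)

0

Evaluate at each i in [0,7]:
  i=0: ✗ (fails at j=1)
  i=1: ✗ (fails at j=2)
  i=2: ✗ (fails at j=3)
  i=3: ✗ (fails at j=4)
  i=4: ✗ (fails at j=5)
  i=5: ✗ (fails at j=6)
  i=6: ✗ (fails at j=7)
  i=7: ✗ (fails at j=8)
Positions where it holds: {} → 0.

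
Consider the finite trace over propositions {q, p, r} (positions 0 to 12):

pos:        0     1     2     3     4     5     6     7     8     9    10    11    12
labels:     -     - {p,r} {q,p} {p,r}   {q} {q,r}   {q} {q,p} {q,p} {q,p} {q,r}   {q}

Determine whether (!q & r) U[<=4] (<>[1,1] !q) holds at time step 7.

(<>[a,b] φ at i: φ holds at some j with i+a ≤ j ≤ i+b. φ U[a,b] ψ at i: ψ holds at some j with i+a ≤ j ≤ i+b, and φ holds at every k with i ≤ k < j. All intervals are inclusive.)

Need some j in [7,11] with <>[1,1] !q, and (!q & r) at every k in [7,j-1].
  j=7: <>[1,1] !q — fails (none in [8,8]).
  j=8: <>[1,1] !q — fails (none in [9,9]).
  j=9: <>[1,1] !q — fails (none in [10,10]).
  j=10: <>[1,1] !q — fails (none in [11,11]).
  j=11: <>[1,1] !q — fails (none in [12,12]).
No j in the window works → until fails.

No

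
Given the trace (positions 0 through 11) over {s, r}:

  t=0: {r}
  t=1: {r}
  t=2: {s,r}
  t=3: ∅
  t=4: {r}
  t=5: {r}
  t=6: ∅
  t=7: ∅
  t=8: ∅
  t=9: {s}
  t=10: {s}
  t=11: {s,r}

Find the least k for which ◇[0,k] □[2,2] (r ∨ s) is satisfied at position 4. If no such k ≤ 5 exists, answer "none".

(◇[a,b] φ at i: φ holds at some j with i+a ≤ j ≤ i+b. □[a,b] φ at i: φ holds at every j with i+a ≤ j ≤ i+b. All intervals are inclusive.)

Scan j = 4,5,… for □[2,2] (r ∨ s):
  j=4: fails
  j=5: fails
  j=6: fails
  j=7: holds
First hit at j=7, so smallest k = 7-4 = 3.

3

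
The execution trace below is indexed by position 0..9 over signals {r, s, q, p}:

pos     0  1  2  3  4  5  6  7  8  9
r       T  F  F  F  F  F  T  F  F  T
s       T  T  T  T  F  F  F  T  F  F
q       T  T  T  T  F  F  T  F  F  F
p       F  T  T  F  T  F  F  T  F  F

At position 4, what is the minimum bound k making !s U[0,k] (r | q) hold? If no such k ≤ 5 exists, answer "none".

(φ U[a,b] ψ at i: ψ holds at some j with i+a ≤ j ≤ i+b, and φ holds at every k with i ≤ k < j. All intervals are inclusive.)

2

Need earliest j ≥ 4 with (r | q), and !s at every k in [4,j-1].
  j=4: rhs fails.
  j=5: rhs fails.
  j=6: rhs holds; lhs holds on [4,5]. k = 2.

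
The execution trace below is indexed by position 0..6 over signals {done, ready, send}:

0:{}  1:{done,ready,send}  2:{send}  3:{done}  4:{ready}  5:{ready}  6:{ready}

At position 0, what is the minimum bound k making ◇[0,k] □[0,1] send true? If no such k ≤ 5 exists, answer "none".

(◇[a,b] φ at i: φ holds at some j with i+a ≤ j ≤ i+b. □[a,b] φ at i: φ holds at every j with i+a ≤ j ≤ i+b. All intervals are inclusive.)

Scan j = 0,1,… for □[0,1] send:
  j=0: fails
  j=1: holds
First hit at j=1, so smallest k = 1-0 = 1.

1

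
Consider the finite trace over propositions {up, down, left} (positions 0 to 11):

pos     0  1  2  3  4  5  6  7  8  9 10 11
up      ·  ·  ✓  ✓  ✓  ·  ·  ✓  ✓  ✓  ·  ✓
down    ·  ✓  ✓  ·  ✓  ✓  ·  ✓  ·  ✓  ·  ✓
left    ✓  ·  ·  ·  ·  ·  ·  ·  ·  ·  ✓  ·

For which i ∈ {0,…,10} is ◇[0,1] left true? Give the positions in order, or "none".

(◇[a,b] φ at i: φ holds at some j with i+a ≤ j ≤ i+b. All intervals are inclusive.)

0, 9, 10

Evaluate at each i in [0,10]:
  i=0: ✓ (witness j=0)
  i=1: ✗ (none in [1,2])
  i=2: ✗ (none in [2,3])
  i=3: ✗ (none in [3,4])
  i=4: ✗ (none in [4,5])
  i=5: ✗ (none in [5,6])
  i=6: ✗ (none in [6,7])
  i=7: ✗ (none in [7,8])
  i=8: ✗ (none in [8,9])
  i=9: ✓ (witness j=10)
  i=10: ✓ (witness j=10)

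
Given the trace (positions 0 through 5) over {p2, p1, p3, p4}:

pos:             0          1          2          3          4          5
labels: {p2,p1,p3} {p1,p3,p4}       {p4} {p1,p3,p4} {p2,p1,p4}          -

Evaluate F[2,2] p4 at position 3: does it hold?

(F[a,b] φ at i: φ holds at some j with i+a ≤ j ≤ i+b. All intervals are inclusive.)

Check p4 at each j in [5,5]:
  j=5: false
No position in the window satisfies it → formula fails.

Does not hold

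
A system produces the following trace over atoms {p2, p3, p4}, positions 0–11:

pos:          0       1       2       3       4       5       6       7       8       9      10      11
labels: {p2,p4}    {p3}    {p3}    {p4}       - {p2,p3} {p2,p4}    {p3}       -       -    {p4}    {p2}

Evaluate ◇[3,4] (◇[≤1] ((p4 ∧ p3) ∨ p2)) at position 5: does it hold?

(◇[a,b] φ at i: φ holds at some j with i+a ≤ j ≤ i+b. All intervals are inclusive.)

Does not hold

Check ◇[≤1] ((p4 ∧ p3) ∨ p2) at each j in [8,9]:
  j=8: fails (none in [8,9])
  j=9: fails (none in [9,10])
No position in the window satisfies it → formula fails.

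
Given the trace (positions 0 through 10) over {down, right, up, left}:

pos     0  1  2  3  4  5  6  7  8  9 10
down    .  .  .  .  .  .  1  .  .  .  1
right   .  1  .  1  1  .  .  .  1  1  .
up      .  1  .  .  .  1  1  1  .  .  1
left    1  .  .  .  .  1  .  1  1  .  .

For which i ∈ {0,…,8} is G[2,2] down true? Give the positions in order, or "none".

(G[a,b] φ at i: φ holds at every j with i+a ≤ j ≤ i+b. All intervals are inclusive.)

4, 8

Evaluate at each i in [0,8]:
  i=0: ✗ (fails at j=2)
  i=1: ✗ (fails at j=3)
  i=2: ✗ (fails at j=4)
  i=3: ✗ (fails at j=5)
  i=4: ✓ (all of [6,6])
  i=5: ✗ (fails at j=7)
  i=6: ✗ (fails at j=8)
  i=7: ✗ (fails at j=9)
  i=8: ✓ (all of [10,10])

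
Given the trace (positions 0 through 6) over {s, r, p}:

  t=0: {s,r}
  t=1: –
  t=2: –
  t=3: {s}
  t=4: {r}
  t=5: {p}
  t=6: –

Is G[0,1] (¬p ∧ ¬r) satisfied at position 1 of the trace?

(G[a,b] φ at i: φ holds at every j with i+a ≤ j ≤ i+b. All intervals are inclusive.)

Check (¬p ∧ ¬r) at every j in [1,2]:
  j=1: true
  j=2: true
All positions satisfy it → formula holds.

Holds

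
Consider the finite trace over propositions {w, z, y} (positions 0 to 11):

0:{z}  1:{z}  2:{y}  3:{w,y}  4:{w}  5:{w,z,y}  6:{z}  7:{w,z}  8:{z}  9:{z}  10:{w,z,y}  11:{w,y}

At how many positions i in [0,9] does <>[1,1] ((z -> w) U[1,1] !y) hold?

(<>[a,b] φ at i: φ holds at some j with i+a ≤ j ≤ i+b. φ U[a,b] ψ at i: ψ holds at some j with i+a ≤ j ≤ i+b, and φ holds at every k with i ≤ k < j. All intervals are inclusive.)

Evaluate at each i in [0,9]:
  i=0: ✗ (none in [1,1])
  i=1: ✗ (none in [2,2])
  i=2: ✓ (witness j=3)
  i=3: ✗ (none in [4,4])
  i=4: ✓ (witness j=5)
  i=5: ✗ (none in [6,6])
  i=6: ✓ (witness j=7)
  i=7: ✗ (none in [8,8])
  i=8: ✗ (none in [9,9])
  i=9: ✗ (none in [10,10])
Positions where it holds: {2, 4, 6} → 3.

3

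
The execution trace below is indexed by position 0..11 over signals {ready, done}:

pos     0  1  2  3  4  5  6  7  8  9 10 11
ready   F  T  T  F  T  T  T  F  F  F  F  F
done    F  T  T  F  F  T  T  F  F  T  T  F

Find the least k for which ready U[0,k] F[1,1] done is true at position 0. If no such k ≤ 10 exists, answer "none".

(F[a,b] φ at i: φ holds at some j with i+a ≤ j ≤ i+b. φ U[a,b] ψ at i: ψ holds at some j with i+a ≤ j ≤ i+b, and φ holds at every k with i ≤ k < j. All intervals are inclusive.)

Need earliest j ≥ 0 with F[1,1] done, and ready at every k in [0,j-1].
  j=0: rhs holds (empty prefix). k = 0.

0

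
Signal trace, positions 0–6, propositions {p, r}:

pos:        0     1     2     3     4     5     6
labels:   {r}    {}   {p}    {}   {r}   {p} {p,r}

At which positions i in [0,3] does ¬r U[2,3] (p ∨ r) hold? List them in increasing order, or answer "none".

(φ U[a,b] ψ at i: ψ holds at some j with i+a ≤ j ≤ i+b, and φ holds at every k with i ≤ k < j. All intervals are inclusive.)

Evaluate at each i in [0,3]:
  i=0: ✗ (lhs fails at k=0 before rhs at j=2)
  i=1: ✓ (rhs at j=4; lhs holds on [1,3])
  i=2: ✓ (rhs at j=4; lhs holds on [2,3])
  i=3: ✗ (lhs fails at k=4 before rhs at j=5)

1, 2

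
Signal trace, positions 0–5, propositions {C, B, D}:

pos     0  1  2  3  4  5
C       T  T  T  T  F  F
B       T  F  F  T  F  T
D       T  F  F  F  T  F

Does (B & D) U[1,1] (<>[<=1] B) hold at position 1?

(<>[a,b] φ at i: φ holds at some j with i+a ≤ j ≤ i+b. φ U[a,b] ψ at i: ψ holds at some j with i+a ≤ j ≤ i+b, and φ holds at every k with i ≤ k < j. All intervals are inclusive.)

Does not hold

Need some j in [2,2] with <>[<=1] B, and (B & D) at every k in [1,j-1].
  j=2: <>[<=1] B holds, but (B & D) fails at k=1 → not this j.
No j in the window works → until fails.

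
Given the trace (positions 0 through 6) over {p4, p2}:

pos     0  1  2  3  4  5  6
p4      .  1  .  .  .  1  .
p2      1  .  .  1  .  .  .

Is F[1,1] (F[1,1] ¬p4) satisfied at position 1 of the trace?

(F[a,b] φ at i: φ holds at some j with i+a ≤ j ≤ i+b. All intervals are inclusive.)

Yes

Check F[1,1] ¬p4 at each j in [2,2]:
  j=2: holds (witness at 3)
Found at j=2 → formula holds.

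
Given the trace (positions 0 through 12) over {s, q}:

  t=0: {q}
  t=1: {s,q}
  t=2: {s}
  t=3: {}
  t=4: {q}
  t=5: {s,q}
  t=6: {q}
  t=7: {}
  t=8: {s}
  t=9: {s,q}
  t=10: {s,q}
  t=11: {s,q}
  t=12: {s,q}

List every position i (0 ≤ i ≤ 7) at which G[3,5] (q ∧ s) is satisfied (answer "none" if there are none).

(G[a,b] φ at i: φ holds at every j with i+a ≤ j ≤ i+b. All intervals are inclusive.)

6, 7

Evaluate at each i in [0,7]:
  i=0: ✗ (fails at j=3)
  i=1: ✗ (fails at j=4)
  i=2: ✗ (fails at j=6)
  i=3: ✗ (fails at j=6)
  i=4: ✗ (fails at j=7)
  i=5: ✗ (fails at j=8)
  i=6: ✓ (all of [9,11])
  i=7: ✓ (all of [10,12])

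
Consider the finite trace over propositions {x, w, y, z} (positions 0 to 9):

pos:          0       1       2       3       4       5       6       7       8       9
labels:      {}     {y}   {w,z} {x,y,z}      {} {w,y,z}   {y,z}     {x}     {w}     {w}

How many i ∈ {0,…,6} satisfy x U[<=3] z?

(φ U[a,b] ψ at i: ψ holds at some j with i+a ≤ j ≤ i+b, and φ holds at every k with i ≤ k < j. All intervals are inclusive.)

Evaluate at each i in [0,6]:
  i=0: ✗ (lhs fails at k=0 before rhs at j=2)
  i=1: ✗ (lhs fails at k=1 before rhs at j=2)
  i=2: ✓ (rhs at j=2)
  i=3: ✓ (rhs at j=3)
  i=4: ✗ (lhs fails at k=4 before rhs at j=5)
  i=5: ✓ (rhs at j=5)
  i=6: ✓ (rhs at j=6)
Positions where it holds: {2, 3, 5, 6} → 4.

4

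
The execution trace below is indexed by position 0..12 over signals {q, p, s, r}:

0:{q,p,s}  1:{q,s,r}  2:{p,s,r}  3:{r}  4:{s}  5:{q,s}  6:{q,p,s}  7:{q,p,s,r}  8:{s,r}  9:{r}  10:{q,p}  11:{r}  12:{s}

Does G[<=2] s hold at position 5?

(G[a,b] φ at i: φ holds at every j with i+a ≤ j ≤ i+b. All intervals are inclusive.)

True

Check s at every j in [5,7]:
  j=5: true
  j=6: true
  j=7: true
All positions satisfy it → formula holds.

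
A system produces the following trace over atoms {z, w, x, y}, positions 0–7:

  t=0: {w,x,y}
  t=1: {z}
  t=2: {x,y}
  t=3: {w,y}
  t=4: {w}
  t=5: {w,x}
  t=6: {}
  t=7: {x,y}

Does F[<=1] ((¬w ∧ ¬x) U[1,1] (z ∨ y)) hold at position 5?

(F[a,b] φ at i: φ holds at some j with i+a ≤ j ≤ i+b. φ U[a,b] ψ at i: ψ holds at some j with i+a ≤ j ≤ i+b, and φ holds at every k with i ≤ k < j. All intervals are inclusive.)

Yes

Check ((¬w ∧ ¬x) U[1,1] (z ∨ y)) at each j in [5,6]:
  j=5: fails
  j=6: holds
Found at j=6 → formula holds.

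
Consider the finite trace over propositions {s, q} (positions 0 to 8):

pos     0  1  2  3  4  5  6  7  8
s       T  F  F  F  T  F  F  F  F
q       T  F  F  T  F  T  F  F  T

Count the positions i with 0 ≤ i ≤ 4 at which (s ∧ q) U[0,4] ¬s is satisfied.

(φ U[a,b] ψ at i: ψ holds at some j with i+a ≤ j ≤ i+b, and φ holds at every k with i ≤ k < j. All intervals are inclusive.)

4

Evaluate at each i in [0,4]:
  i=0: ✓ (rhs at j=1; lhs holds on [0,0])
  i=1: ✓ (rhs at j=1)
  i=2: ✓ (rhs at j=2)
  i=3: ✓ (rhs at j=3)
  i=4: ✗ (lhs fails at k=4 before rhs at j=5)
Positions where it holds: {0, 1, 2, 3} → 4.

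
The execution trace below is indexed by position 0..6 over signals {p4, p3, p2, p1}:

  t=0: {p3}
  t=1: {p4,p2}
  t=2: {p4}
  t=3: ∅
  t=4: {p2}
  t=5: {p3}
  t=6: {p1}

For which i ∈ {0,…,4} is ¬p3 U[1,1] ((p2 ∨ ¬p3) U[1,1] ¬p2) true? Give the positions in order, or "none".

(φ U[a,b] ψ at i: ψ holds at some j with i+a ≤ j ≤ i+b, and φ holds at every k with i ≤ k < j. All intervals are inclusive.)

1, 3

Evaluate at each i in [0,4]:
  i=0: ✗ (lhs fails at k=0 before rhs at j=1)
  i=1: ✓ (rhs at j=2; lhs holds on [1,1])
  i=2: ✗ (no rhs in [3,3])
  i=3: ✓ (rhs at j=4; lhs holds on [3,3])
  i=4: ✗ (no rhs in [5,5])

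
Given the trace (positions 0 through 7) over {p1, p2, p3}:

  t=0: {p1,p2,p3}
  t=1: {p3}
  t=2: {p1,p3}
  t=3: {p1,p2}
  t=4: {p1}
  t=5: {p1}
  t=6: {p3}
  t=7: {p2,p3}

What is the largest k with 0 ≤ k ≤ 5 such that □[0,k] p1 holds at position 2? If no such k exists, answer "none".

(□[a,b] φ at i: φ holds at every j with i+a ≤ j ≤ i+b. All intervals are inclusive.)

3

p1 must hold from j=2 onward; find where it first fails.
  j=2: holds
  j=3: holds
  j=4: holds
  j=5: holds
  j=6: fails
Holds on [2,5], so largest k = 3.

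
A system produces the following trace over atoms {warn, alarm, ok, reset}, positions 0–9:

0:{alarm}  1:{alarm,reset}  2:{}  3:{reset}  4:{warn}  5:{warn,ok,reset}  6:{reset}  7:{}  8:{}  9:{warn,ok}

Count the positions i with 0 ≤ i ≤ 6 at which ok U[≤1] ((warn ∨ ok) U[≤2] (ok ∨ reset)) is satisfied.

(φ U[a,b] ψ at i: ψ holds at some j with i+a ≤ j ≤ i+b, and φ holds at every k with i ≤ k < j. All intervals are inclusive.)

5

Evaluate at each i in [0,6]:
  i=0: ✗ (lhs fails at k=0 before rhs at j=1)
  i=1: ✓ (rhs at j=1)
  i=2: ✗ (lhs fails at k=2 before rhs at j=3)
  i=3: ✓ (rhs at j=3)
  i=4: ✓ (rhs at j=4)
  i=5: ✓ (rhs at j=5)
  i=6: ✓ (rhs at j=6)
Positions where it holds: {1, 3, 4, 5, 6} → 5.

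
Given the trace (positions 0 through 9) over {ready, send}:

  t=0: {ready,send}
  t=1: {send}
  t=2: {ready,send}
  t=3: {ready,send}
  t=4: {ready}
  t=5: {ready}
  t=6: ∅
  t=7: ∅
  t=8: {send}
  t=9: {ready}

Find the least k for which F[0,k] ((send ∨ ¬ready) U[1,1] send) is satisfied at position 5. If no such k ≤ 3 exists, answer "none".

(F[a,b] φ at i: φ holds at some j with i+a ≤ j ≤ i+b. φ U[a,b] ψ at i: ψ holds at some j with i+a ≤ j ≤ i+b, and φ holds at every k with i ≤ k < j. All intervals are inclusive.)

2

Scan j = 5,6,… for ((send ∨ ¬ready) U[1,1] send):
  j=5: fails
  j=6: fails
  j=7: holds
First hit at j=7, so smallest k = 7-5 = 2.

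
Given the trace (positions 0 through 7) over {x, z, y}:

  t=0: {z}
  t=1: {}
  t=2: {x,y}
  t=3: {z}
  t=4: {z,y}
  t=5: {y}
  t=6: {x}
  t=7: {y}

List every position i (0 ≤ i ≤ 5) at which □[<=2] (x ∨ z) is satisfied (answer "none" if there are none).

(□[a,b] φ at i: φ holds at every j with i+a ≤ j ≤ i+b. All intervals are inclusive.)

2

Evaluate at each i in [0,5]:
  i=0: ✗ (fails at j=1)
  i=1: ✗ (fails at j=1)
  i=2: ✓ (all of [2,4])
  i=3: ✗ (fails at j=5)
  i=4: ✗ (fails at j=5)
  i=5: ✗ (fails at j=5)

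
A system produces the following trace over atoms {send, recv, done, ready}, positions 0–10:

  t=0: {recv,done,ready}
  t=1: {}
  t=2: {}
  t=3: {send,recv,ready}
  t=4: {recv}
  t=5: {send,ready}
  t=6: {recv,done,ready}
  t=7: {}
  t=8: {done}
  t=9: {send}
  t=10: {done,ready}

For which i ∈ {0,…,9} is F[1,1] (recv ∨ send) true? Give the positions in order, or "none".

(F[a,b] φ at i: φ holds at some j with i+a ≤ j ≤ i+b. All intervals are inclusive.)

Evaluate at each i in [0,9]:
  i=0: ✗ (none in [1,1])
  i=1: ✗ (none in [2,2])
  i=2: ✓ (witness j=3)
  i=3: ✓ (witness j=4)
  i=4: ✓ (witness j=5)
  i=5: ✓ (witness j=6)
  i=6: ✗ (none in [7,7])
  i=7: ✗ (none in [8,8])
  i=8: ✓ (witness j=9)
  i=9: ✗ (none in [10,10])

2, 3, 4, 5, 8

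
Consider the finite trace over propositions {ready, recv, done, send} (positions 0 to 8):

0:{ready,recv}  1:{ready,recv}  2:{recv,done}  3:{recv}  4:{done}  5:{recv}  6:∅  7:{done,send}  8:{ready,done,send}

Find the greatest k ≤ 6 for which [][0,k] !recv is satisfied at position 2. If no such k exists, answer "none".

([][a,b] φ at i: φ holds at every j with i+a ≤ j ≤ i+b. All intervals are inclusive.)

none

!recv must hold from j=2 onward; find where it first fails.
  j=2: fails → no k works.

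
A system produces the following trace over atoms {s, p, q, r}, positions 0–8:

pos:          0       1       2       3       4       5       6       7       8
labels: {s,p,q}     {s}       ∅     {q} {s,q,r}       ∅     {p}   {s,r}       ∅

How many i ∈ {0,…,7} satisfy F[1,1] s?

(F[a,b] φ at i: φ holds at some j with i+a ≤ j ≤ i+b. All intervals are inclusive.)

Evaluate at each i in [0,7]:
  i=0: ✓ (witness j=1)
  i=1: ✗ (none in [2,2])
  i=2: ✗ (none in [3,3])
  i=3: ✓ (witness j=4)
  i=4: ✗ (none in [5,5])
  i=5: ✗ (none in [6,6])
  i=6: ✓ (witness j=7)
  i=7: ✗ (none in [8,8])
Positions where it holds: {0, 3, 6} → 3.

3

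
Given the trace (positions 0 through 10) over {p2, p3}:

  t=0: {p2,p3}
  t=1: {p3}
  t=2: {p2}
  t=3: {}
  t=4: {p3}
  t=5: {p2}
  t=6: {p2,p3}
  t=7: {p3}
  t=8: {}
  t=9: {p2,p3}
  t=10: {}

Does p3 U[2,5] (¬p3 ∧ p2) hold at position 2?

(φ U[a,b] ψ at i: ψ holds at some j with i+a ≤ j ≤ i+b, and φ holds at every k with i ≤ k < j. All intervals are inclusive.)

Need some j in [4,7] with (¬p3 ∧ p2), and p3 at every k in [2,j-1].
  j=4: (¬p3 ∧ p2) false.
  j=5: (¬p3 ∧ p2) holds, but p3 fails at k=2 → not this j.
  j=6: (¬p3 ∧ p2) false.
  j=7: (¬p3 ∧ p2) false.
No j in the window works → until fails.

No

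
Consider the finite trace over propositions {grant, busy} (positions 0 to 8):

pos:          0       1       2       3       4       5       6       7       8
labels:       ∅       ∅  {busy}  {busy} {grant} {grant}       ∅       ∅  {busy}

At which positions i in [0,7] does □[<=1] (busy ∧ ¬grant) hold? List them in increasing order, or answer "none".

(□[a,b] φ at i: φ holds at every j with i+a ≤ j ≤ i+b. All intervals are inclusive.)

Evaluate at each i in [0,7]:
  i=0: ✗ (fails at j=0)
  i=1: ✗ (fails at j=1)
  i=2: ✓ (all of [2,3])
  i=3: ✗ (fails at j=4)
  i=4: ✗ (fails at j=4)
  i=5: ✗ (fails at j=5)
  i=6: ✗ (fails at j=6)
  i=7: ✗ (fails at j=7)

2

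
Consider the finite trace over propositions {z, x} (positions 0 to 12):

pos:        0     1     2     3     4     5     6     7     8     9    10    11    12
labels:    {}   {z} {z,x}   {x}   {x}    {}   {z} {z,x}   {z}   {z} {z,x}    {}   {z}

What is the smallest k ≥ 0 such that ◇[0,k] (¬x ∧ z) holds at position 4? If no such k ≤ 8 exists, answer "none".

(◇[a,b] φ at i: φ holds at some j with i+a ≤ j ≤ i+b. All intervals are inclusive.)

2

Scan j = 4,5,… for (¬x ∧ z):
  j=4: fails
  j=5: fails
  j=6: holds
First hit at j=6, so smallest k = 6-4 = 2.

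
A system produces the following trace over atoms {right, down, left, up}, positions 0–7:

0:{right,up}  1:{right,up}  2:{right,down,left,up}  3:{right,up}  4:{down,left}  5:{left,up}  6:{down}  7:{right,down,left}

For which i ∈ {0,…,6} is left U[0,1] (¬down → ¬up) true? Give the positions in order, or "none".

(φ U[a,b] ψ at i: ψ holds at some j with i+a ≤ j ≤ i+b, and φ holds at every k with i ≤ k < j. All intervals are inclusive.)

2, 4, 5, 6

Evaluate at each i in [0,6]:
  i=0: ✗ (no rhs in [0,1])
  i=1: ✗ (lhs fails at k=1 before rhs at j=2)
  i=2: ✓ (rhs at j=2)
  i=3: ✗ (lhs fails at k=3 before rhs at j=4)
  i=4: ✓ (rhs at j=4)
  i=5: ✓ (rhs at j=6; lhs holds on [5,5])
  i=6: ✓ (rhs at j=6)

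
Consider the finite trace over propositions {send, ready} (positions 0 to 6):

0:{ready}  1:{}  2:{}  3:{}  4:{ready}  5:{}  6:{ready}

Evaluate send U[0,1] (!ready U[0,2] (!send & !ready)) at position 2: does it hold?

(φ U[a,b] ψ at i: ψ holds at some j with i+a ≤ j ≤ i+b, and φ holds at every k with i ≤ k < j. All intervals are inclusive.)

Holds

Need some j in [2,3] with (!ready U[0,2] (!send & !ready)), and send at every k in [2,j-1].
  j=2: (!ready U[0,2] (!send & !ready)) holds; no prefix to check → satisfied.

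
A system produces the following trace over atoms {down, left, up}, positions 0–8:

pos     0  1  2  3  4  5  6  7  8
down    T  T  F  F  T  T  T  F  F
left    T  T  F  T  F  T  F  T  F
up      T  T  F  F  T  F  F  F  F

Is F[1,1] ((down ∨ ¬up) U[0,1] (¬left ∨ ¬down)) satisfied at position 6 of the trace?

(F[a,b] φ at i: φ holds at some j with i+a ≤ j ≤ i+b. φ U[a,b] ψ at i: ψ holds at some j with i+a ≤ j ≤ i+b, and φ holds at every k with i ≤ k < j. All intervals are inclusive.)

Check ((down ∨ ¬up) U[0,1] (¬left ∨ ¬down)) at each j in [7,7]:
  j=7: holds
Found at j=7 → formula holds.

True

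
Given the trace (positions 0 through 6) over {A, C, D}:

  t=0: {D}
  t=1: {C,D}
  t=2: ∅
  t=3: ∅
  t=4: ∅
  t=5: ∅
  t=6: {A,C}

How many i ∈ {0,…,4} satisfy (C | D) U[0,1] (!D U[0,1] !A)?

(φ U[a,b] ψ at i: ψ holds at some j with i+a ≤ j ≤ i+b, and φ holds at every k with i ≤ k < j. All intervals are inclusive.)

5

Evaluate at each i in [0,4]:
  i=0: ✓ (rhs at j=0)
  i=1: ✓ (rhs at j=1)
  i=2: ✓ (rhs at j=2)
  i=3: ✓ (rhs at j=3)
  i=4: ✓ (rhs at j=4)
Positions where it holds: {0, 1, 2, 3, 4} → 5.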